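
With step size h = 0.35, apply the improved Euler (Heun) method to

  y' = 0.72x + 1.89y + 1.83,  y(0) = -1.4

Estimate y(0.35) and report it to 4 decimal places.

Heun: k1 = f(x_n, y_n); k2 = f(x_n + h, y_n + h·k1); y_{n+1} = y_n + (h/2)·(k1 + k2).
x=0.000000, y=-1.400000:
  k1 = f(0.000000, -1.400000) = -0.816000
  k2 = f(0.350000, -1.685600) = -1.103784
  y ← -1.400000 + (0.35/2)·(-0.816000 + (-1.103784)) = -1.735962
y(0.35) ≈ -1.7360

-1.7360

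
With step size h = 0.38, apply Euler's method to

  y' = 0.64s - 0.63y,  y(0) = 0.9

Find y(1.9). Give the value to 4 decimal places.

0.9572

Euler: y_{n+1} = y_n + h·f(s_n, y_n).
s=0.000000, y=0.900000: f=-0.567000 → y ← 0.900000 + 0.38·(-0.567000) = 0.684540
s=0.380000, y=0.684540: f=-0.188060 → y ← 0.684540 + 0.38·(-0.188060) = 0.613077
s=0.760000, y=0.613077: f=0.100161 → y ← 0.613077 + 0.38·0.100161 = 0.651138
s=1.140000, y=0.651138: f=0.319383 → y ← 0.651138 + 0.38·0.319383 = 0.772504
s=1.520000, y=0.772504: f=0.486123 → y ← 0.772504 + 0.38·0.486123 = 0.957230
y(1.9) ≈ 0.9572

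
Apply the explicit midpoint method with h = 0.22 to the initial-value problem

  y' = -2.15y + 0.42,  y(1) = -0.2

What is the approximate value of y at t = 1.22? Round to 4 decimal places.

-0.0572

Midpoint: k1 = f(t_n, y_n); k2 = f(t_n + h/2, y_n + (h/2)·k1); y_{n+1} = y_n + h·k2.
t=1.000000, y=-0.200000:
  k1 = f(1.000000, -0.200000) = 0.850000
  k2 = f(1.110000, -0.106500) = 0.648975
  y ← -0.200000 + 0.22·0.648975 = -0.057226
y(1.22) ≈ -0.0572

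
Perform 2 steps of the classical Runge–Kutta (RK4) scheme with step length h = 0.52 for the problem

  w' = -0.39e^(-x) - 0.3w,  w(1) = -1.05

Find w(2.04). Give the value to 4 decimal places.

-0.8462

RK4: k1 = f(x_n, w_n); k2 = f(x_n + h/2, w_n + (h/2)·k1); k3 = f(x_n + h/2, w_n + (h/2)·k2); k4 = f(x_n + h, w_n + h·k3); w_{n+1} = w_n + (h/6)·(k1 + 2k2 + 2k3 + k4).
x=1.000000, w=-1.050000:
  k1 = f(1.000000, -1.050000) = 0.171527
  k2 = f(1.260000, -1.005403) = 0.190996
  k3 = f(1.260000, -1.000341) = 0.189477
  k4 = f(1.520000, -0.951472) = 0.200144
  w ← -1.050000 + (0.52/6)·(k1 + 2k2 + 2k3 + k4) = -0.951840
x=1.520000, w=-0.951840:
  k1 = f(1.520000, -0.951840) = 0.200254
  k2 = f(1.780000, -0.899774) = 0.204163
  k3 = f(1.780000, -0.898757) = 0.203858
  k4 = f(2.040000, -0.845834) = 0.203039
  w ← -0.951840 + (0.52/6)·(k1 + 2k2 + 2k3 + k4) = -0.846164
w(2.04) ≈ -0.8462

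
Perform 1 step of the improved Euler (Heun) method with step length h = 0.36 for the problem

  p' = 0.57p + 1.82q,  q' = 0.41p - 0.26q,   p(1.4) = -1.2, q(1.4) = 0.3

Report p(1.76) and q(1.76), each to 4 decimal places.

Heun on (p,q): k1 = f(t_n, state_n); k2 = f(t_n + h, state_n + h·k1); state_{n+1} = state_n + (h/2)·(k1 + k2).
1.400000: (-1.200000, 0.300000)
  k1 = (-0.138000, -0.570000)
  predictor → (-1.249680, 0.094800)
  k2 = (-0.539782, -0.537017)
  → (-1.322001, 0.100737)
(p(1.76), q(1.76)) ≈ (-1.3220, 0.1007)

-1.3220, 0.1007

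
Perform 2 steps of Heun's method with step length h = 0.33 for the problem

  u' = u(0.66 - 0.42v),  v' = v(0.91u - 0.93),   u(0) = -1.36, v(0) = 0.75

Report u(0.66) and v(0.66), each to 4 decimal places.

Heun on (u,v): k1 = f(t_n, state_n); k2 = f(t_n + h, state_n + h·k1); state_{n+1} = state_n + (h/2)·(k1 + k2).
0.000000: (-1.360000, 0.750000)
  k1 = (-0.469200, -1.625700)
  predictor → (-1.514836, 0.213519)
  k2 = (-0.863944, -0.492909)
  → (-1.579969, 0.400430)
0.330000: (-1.579969, 0.400430)
  k1 = (-0.777060, -0.948126)
  predictor → (-1.836398, 0.087548)
  k2 = (-1.144498, -0.227723)
  → (-1.897026, 0.206414)
(u(0.66), v(0.66)) ≈ (-1.8970, 0.2064)

-1.8970, 0.2064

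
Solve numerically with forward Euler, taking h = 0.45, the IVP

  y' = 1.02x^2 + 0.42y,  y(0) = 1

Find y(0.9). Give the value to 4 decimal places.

1.5067

Euler: y_{n+1} = y_n + h·f(x_n, y_n).
x=0.000000, y=1.000000: f=0.420000 → y ← 1.000000 + 0.45·0.420000 = 1.189000
x=0.450000, y=1.189000: f=0.705930 → y ← 1.189000 + 0.45·0.705930 = 1.506668
y(0.9) ≈ 1.5067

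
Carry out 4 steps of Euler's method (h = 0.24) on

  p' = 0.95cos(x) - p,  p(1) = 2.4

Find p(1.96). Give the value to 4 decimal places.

0.8794

Euler: p_{n+1} = p_n + h·f(x_n, p_n).
x=1.000000, p=2.400000: f=-1.886713 → p ← 2.400000 + 0.24·(-1.886713) = 1.947189
x=1.240000, p=1.947189: f=-1.638632 → p ← 1.947189 + 0.24·(-1.638632) = 1.553917
x=1.480000, p=1.553917: f=-1.467779 → p ← 1.553917 + 0.24·(-1.467779) = 1.201650
x=1.720000, p=1.201650: f=-1.342868 → p ← 1.201650 + 0.24·(-1.342868) = 0.879362
p(1.96) ≈ 0.8794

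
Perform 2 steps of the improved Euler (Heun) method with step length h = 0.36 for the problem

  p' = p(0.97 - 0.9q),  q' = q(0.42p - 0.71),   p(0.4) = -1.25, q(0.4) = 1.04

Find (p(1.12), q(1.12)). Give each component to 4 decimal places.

-1.6249, 0.4337

Heun on (p,q): k1 = f(t_n, state_n); k2 = f(t_n + h, state_n + h·k1); state_{n+1} = state_n + (h/2)·(k1 + k2).
0.400000: (-1.250000, 1.040000)
  k1 = (-0.042500, -1.284400)
  predictor → (-1.265300, 0.577616)
  k2 = (-0.569569, -0.717068)
  → (-1.360172, 0.679736)
0.760000: (-1.360172, 0.679736)
  k1 = (-0.487265, -0.870927)
  predictor → (-1.535588, 0.366202)
  k2 = (-0.983418, -0.496185)
  → (-1.624895, 0.433656)
(p(1.12), q(1.12)) ≈ (-1.6249, 0.4337)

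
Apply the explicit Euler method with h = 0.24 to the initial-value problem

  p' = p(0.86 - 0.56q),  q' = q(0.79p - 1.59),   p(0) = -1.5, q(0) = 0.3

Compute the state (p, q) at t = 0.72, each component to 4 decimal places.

Euler on (p,q): p_{n+1} = p_n + h·p', q_{n+1} = q_n + h·q'.
0.000000: (-1.500000, 0.300000); f=(-1.038000, -0.832500) → (-1.749120, 0.100200)
0.240000: (-1.749120, 0.100200); f=(-1.406097, -0.297775) → (-2.086583, 0.028734)
0.480000: (-2.086583, 0.028734); f=(-1.760886, -0.093052) → (-2.509196, 0.006401)
(p(0.72), q(0.72)) ≈ (-2.5092, 0.0064)

-2.5092, 0.0064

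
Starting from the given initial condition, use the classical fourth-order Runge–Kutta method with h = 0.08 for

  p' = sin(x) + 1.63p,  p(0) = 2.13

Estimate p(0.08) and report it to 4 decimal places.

RK4: k1 = f(x_n, p_n); k2 = f(x_n + h/2, p_n + (h/2)·k1); k3 = f(x_n + h/2, p_n + (h/2)·k2); k4 = f(x_n + h, p_n + h·k3); p_{n+1} = p_n + (h/6)·(k1 + 2k2 + 2k3 + k4).
x=0.000000, p=2.130000:
  k1 = f(0.000000, 2.130000) = 3.471900
  k2 = f(0.040000, 2.268876) = 3.738257
  k3 = f(0.040000, 2.279530) = 3.755624
  k4 = f(0.080000, 2.430450) = 4.041548
  p ← 2.130000 + (0.08/6)·(k1 + 2k2 + 2k3 + k4) = 2.430016
p(0.08) ≈ 2.4300

2.4300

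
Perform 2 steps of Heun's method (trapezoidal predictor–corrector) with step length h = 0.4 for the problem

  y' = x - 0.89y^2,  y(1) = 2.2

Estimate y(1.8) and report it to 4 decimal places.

Heun: k1 = f(x_n, y_n); k2 = f(x_n + h, y_n + h·k1); y_{n+1} = y_n + (h/2)·(k1 + k2).
x=1.000000, y=2.200000:
  k1 = f(1.000000, 2.200000) = -3.307600
  k2 = f(1.400000, 0.876960) = 0.715538
  y ← 2.200000 + (0.4/2)·(-3.307600 + 0.715538) = 1.681588
x=1.400000, y=1.681588:
  k1 = f(1.400000, 1.681588) = -1.116686
  k2 = f(1.800000, 1.234913) = 0.442740
  y ← 1.681588 + (0.4/2)·(-1.116686 + 0.442740) = 1.546798
y(1.8) ≈ 1.5468

1.5468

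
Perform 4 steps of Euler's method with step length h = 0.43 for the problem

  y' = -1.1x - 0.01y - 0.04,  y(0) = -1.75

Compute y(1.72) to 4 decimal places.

-3.0053

Euler: y_{n+1} = y_n + h·f(x_n, y_n).
x=0.000000, y=-1.750000: f=-0.022500 → y ← -1.750000 + 0.43·(-0.022500) = -1.759675
x=0.430000, y=-1.759675: f=-0.495403 → y ← -1.759675 + 0.43·(-0.495403) = -1.972698
x=0.860000, y=-1.972698: f=-0.966273 → y ← -1.972698 + 0.43·(-0.966273) = -2.388196
x=1.290000, y=-2.388196: f=-1.435118 → y ← -2.388196 + 0.43·(-1.435118) = -3.005297
y(1.72) ≈ -3.0053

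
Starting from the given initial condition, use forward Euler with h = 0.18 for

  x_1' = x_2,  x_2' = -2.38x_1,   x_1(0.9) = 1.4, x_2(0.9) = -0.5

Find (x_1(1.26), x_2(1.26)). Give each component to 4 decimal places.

1.1120, -1.6610

Euler on (x_1,x_2): x_1_{n+1} = x_1_n + h·x_1', x_2_{n+1} = x_2_n + h·x_2'.
0.900000: (1.400000, -0.500000); f=(-0.500000, -3.332000) → (1.310000, -1.099760)
1.080000: (1.310000, -1.099760); f=(-1.099760, -3.117800) → (1.112043, -1.660964)
(x_1(1.26), x_2(1.26)) ≈ (1.1120, -1.6610)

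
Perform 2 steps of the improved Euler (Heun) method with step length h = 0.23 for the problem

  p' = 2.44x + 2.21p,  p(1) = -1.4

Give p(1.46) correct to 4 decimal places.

Heun: k1 = f(x_n, p_n); k2 = f(x_n + h, p_n + h·k1); p_{n+1} = p_n + (h/2)·(k1 + k2).
x=1.000000, p=-1.400000:
  k1 = f(1.000000, -1.400000) = -0.654000
  k2 = f(1.230000, -1.550420) = -0.425228
  p ← -1.400000 + (0.23/2)·(-0.654000 + (-0.425228)) = -1.524111
x=1.230000, p=-1.524111:
  k1 = f(1.230000, -1.524111) = -0.367086
  k2 = f(1.460000, -1.608541) = 0.007524
  p ← -1.524111 + (0.23/2)·(-0.367086 + 0.007524) = -1.565461
p(1.46) ≈ -1.5655

-1.5655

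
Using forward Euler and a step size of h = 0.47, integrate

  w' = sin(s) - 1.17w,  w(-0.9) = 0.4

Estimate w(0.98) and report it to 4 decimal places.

Euler: w_{n+1} = w_n + h·f(s_n, w_n).
s=-0.900000, w=0.400000: f=-1.251327 → w ← 0.400000 + 0.47·(-1.251327) = -0.188124
s=-0.430000, w=-0.188124: f=-0.196766 → w ← -0.188124 + 0.47·(-0.196766) = -0.280604
s=0.040000, w=-0.280604: f=0.368296 → w ← -0.280604 + 0.47·0.368296 = -0.107505
s=0.510000, w=-0.107505: f=0.613958 → w ← -0.107505 + 0.47·0.613958 = 0.181055
w(0.98) ≈ 0.1811

0.1811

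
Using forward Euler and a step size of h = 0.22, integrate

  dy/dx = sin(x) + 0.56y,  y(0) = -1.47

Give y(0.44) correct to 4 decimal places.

Euler: y_{n+1} = y_n + h·f(x_n, y_n).
x=0.000000, y=-1.470000: f=-0.823200 → y ← -1.470000 + 0.22·(-0.823200) = -1.651104
x=0.220000, y=-1.651104: f=-0.706389 → y ← -1.651104 + 0.22·(-0.706389) = -1.806509
y(0.44) ≈ -1.8065

-1.8065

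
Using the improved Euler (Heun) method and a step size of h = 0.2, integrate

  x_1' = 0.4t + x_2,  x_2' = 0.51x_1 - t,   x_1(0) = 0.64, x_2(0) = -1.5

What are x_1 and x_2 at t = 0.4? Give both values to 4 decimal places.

Heun on (x_1,x_2): k1 = f(t_n, state_n); k2 = f(t_n + h, state_n + h·k1); state_{n+1} = state_n + (h/2)·(k1 + k2).
0.000000: (0.640000, -1.500000)
  k1 = (-1.500000, 0.326400)
  predictor → (0.340000, -1.434720)
  k2 = (-1.354720, -0.026600)
  → (0.354528, -1.470020)
0.200000: (0.354528, -1.470020)
  k1 = (-1.390020, -0.019191)
  predictor → (0.076524, -1.473858)
  k2 = (-1.313858, -0.360973)
  → (0.084140, -1.508036)
(x_1(0.4), x_2(0.4)) ≈ (0.0841, -1.5080)

0.0841, -1.5080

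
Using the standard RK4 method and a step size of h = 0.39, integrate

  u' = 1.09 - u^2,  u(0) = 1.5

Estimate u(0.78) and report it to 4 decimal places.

1.1217

RK4: k1 = f(t_n, u_n); k2 = f(t_n + h/2, u_n + (h/2)·k1); k3 = f(t_n + h/2, u_n + (h/2)·k2); k4 = f(t_n + h, u_n + h·k3); u_{n+1} = u_n + (h/6)·(k1 + 2k2 + 2k3 + k4).
t=0.000000, u=1.500000:
  k1 = f(0.000000, 1.500000) = -1.160000
  k2 = f(0.195000, 1.273800) = -0.532566
  k3 = f(0.195000, 1.396150) = -0.859234
  k4 = f(0.390000, 1.164899) = -0.266989
  u ← 1.500000 + (0.39/6)·(k1 + 2k2 + 2k3 + k4) = 1.226312
t=0.390000, u=1.226312:
  k1 = f(0.390000, 1.226312) = -0.413840
  k2 = f(0.585000, 1.145613) = -0.222429
  k3 = f(0.585000, 1.182938) = -0.309343
  k4 = f(0.780000, 1.105668) = -0.132502
  u ← 1.226312 + (0.39/6)·(k1 + 2k2 + 2k3 + k4) = 1.121669
u(0.78) ≈ 1.1217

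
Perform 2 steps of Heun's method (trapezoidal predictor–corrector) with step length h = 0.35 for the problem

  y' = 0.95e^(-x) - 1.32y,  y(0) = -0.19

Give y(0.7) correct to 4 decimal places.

Heun: k1 = f(x_n, y_n); k2 = f(x_n + h, y_n + h·k1); y_{n+1} = y_n + (h/2)·(k1 + k2).
x=0.000000, y=-0.190000:
  k1 = f(0.000000, -0.190000) = 1.200800
  k2 = f(0.350000, 0.230280) = 0.365484
  y ← -0.190000 + (0.35/2)·(1.200800 + 0.365484) = 0.084100
x=0.350000, y=0.084100:
  k1 = f(0.350000, 0.084100) = 0.558442
  k2 = f(0.700000, 0.279554) = 0.102744
  y ← 0.084100 + (0.35/2)·(0.558442 + 0.102744) = 0.199807
y(0.7) ≈ 0.1998

0.1998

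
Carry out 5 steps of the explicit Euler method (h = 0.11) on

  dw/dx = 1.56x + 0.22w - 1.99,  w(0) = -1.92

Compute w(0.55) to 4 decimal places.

-3.1192

Euler: w_{n+1} = w_n + h·f(x_n, w_n).
x=0.000000, w=-1.920000: f=-2.412400 → w ← -1.920000 + 0.11·(-2.412400) = -2.185364
x=0.110000, w=-2.185364: f=-2.299180 → w ← -2.185364 + 0.11·(-2.299180) = -2.438274
x=0.220000, w=-2.438274: f=-2.183220 → w ← -2.438274 + 0.11·(-2.183220) = -2.678428
x=0.330000, w=-2.678428: f=-2.064454 → w ← -2.678428 + 0.11·(-2.064454) = -2.905518
x=0.440000, w=-2.905518: f=-1.942814 → w ← -2.905518 + 0.11·(-1.942814) = -3.119228
w(0.55) ≈ -3.1192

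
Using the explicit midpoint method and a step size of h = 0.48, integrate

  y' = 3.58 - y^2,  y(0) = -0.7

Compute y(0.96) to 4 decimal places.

1.4634

Midpoint: k1 = f(x_n, y_n); k2 = f(x_n + h/2, y_n + (h/2)·k1); y_{n+1} = y_n + h·k2.
x=0.000000, y=-0.700000:
  k1 = f(0.000000, -0.700000) = 3.090000
  k2 = f(0.240000, 0.041600) = 3.578269
  y ← -0.700000 + 0.48·3.578269 = 1.017569
x=0.480000, y=1.017569:
  k1 = f(0.480000, 1.017569) = 2.544553
  k2 = f(0.720000, 1.628262) = 0.928763
  y ← 1.017569 + 0.48·0.928763 = 1.463376
y(0.96) ≈ 1.4634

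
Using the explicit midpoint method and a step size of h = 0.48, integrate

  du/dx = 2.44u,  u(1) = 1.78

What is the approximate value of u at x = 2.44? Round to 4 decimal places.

Midpoint: k1 = f(x_n, u_n); k2 = f(x_n + h/2, u_n + (h/2)·k1); u_{n+1} = u_n + h·k2.
x=1.000000, u=1.780000:
  k1 = f(1.000000, 1.780000) = 4.343200
  k2 = f(1.240000, 2.822368) = 6.886578
  u ← 1.780000 + 0.48·6.886578 = 5.085557
x=1.480000, u=5.085557:
  k1 = f(1.480000, 5.085557) = 12.408760
  k2 = f(1.720000, 8.063660) = 19.675330
  u ← 5.085557 + 0.48·19.675330 = 14.529716
x=1.960000, u=14.529716:
  k1 = f(1.960000, 14.529716) = 35.452506
  k2 = f(2.200000, 23.038317) = 56.213494
  u ← 14.529716 + 0.48·56.213494 = 41.512193
u(2.44) ≈ 41.5122

41.5122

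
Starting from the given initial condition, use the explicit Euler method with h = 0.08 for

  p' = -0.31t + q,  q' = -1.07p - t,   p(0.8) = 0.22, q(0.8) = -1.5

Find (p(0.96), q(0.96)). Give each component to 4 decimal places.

-0.0683, -1.6601

Euler on (p,q): p_{n+1} = p_n + h·p', q_{n+1} = q_n + h·q'.
0.800000: (0.220000, -1.500000); f=(-1.748000, -1.035400) → (0.080160, -1.582832)
0.880000: (0.080160, -1.582832); f=(-1.855632, -0.965771) → (-0.068291, -1.660094)
(p(0.96), q(0.96)) ≈ (-0.0683, -1.6601)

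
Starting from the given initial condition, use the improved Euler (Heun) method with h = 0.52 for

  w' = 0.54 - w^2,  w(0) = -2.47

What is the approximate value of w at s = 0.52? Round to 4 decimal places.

Heun: k1 = f(s_n, w_n); k2 = f(s_n + h, w_n + h·k1); w_{n+1} = w_n + (h/2)·(k1 + k2).
s=0.000000, w=-2.470000:
  k1 = f(0.000000, -2.470000) = -5.560900
  k2 = f(0.520000, -5.361668) = -28.207484
  w ← -2.470000 + (0.52/2)·(-5.560900 + (-28.207484)) = -11.249780
w(0.52) ≈ -11.2498

-11.2498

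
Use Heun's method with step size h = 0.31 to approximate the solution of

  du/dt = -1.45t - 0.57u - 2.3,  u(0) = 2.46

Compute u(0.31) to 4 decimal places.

Heun: k1 = f(t_n, u_n); k2 = f(t_n + h, u_n + h·k1); u_{n+1} = u_n + (h/2)·(k1 + k2).
t=0.000000, u=2.460000:
  k1 = f(0.000000, 2.460000) = -3.702200
  k2 = f(0.310000, 1.312318) = -3.497521
  u ← 2.460000 + (0.31/2)·(-3.702200 + (-3.497521)) = 1.344043
u(0.31) ≈ 1.3440

1.3440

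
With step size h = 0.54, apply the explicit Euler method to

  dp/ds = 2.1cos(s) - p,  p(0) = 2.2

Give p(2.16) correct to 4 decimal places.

Euler: p_{n+1} = p_n + h·f(s_n, p_n).
s=0.000000, p=2.200000: f=-0.100000 → p ← 2.200000 + 0.54·(-0.100000) = 2.146000
s=0.540000, p=2.146000: f=-0.344812 → p ← 2.146000 + 0.54·(-0.344812) = 1.959802
s=1.080000, p=1.959802: f=-0.970012 → p ← 1.959802 + 0.54·(-0.970012) = 1.435995
s=1.620000, p=1.435995: f=-1.539281 → p ← 1.435995 + 0.54·(-1.539281) = 0.604783
p(2.16) ≈ 0.6048

0.6048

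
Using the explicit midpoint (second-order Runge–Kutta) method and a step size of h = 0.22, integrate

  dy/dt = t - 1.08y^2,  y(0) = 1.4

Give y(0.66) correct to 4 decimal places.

Midpoint: k1 = f(t_n, y_n); k2 = f(t_n + h/2, y_n + (h/2)·k1); y_{n+1} = y_n + h·k2.
t=0.000000, y=1.400000:
  k1 = f(0.000000, 1.400000) = -2.116800
  k2 = f(0.110000, 1.167152) = -1.361223
  y ← 1.400000 + 0.22·(-1.361223) = 1.100531
t=0.220000, y=1.100531:
  k1 = f(0.220000, 1.100531) = -1.088062
  k2 = f(0.330000, 0.980844) = -0.709020
  y ← 1.100531 + 0.22·(-0.709020) = 0.944547
t=0.440000, y=0.944547:
  k1 = f(0.440000, 0.944547) = -0.523542
  k2 = f(0.550000, 0.886957) = -0.299628
  y ← 0.944547 + 0.22·(-0.299628) = 0.878628
y(0.66) ≈ 0.8786

0.8786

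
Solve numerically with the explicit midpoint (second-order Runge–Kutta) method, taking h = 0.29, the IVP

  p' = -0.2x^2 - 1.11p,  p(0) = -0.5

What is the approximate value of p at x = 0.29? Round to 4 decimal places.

-0.3662

Midpoint: k1 = f(x_n, p_n); k2 = f(x_n + h/2, p_n + (h/2)·k1); p_{n+1} = p_n + h·k2.
x=0.000000, p=-0.500000:
  k1 = f(0.000000, -0.500000) = 0.555000
  k2 = f(0.145000, -0.419525) = 0.461468
  p ← -0.500000 + 0.29·0.461468 = -0.366174
p(0.29) ≈ -0.3662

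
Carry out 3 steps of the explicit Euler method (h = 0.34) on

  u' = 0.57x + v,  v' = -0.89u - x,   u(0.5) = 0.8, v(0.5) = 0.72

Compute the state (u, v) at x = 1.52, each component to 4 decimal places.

Euler on (u,v): u_{n+1} = u_n + h·u', v_{n+1} = v_n + h·v'.
0.500000: (0.800000, 0.720000); f=(1.005000, -1.212000) → (1.141700, 0.307920)
0.840000: (1.141700, 0.307920); f=(0.786720, -1.856113) → (1.409185, -0.323158)
1.180000: (1.409185, -0.323158); f=(0.349442, -2.434174) → (1.527995, -1.150778)
(u(1.52), v(1.52)) ≈ (1.5280, -1.1508)

1.5280, -1.1508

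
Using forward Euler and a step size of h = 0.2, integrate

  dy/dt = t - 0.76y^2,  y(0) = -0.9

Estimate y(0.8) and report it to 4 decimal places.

Euler: y_{n+1} = y_n + h·f(t_n, y_n).
t=0.000000, y=-0.900000: f=-0.615600 → y ← -0.900000 + 0.2·(-0.615600) = -1.023120
t=0.200000, y=-1.023120: f=-0.595549 → y ← -1.023120 + 0.2·(-0.595549) = -1.142230
t=0.400000, y=-1.142230: f=-0.591563 → y ← -1.142230 + 0.2·(-0.591563) = -1.260542
t=0.600000, y=-1.260542: f=-0.607615 → y ← -1.260542 + 0.2·(-0.607615) = -1.382065
y(0.8) ≈ -1.3821

-1.3821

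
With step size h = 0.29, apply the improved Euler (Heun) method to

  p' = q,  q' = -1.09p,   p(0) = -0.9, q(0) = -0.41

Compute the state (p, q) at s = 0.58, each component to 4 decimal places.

-0.9638, 0.2072

Heun on (p,q): k1 = f(s_n, state_n); k2 = f(s_n + h, state_n + h·k1); state_{n+1} = state_n + (h/2)·(k1 + k2).
0.000000: (-0.900000, -0.410000)
  k1 = (-0.410000, 0.981000)
  predictor → (-1.018900, -0.125510)
  k2 = (-0.125510, 1.110601)
  → (-0.977649, -0.106718)
0.290000: (-0.977649, -0.106718)
  k1 = (-0.106718, 1.065637)
  predictor → (-1.008597, 0.202317)
  k2 = (0.202317, 1.099371)
  → (-0.963787, 0.207208)
(p(0.58), q(0.58)) ≈ (-0.9638, 0.2072)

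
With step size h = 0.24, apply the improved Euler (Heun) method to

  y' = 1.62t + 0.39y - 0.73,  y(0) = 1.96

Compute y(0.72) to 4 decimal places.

Heun: k1 = f(t_n, y_n); k2 = f(t_n + h, y_n + h·k1); y_{n+1} = y_n + (h/2)·(k1 + k2).
t=0.000000, y=1.960000:
  k1 = f(0.000000, 1.960000) = 0.034400
  k2 = f(0.240000, 1.968256) = 0.426420
  y ← 1.960000 + (0.24/2)·(0.034400 + 0.426420) = 2.015298
t=0.240000, y=2.015298:
  k1 = f(0.240000, 2.015298) = 0.444766
  k2 = f(0.480000, 2.122042) = 0.875197
  y ← 2.015298 + (0.24/2)·(0.444766 + 0.875197) = 2.173694
t=0.480000, y=2.173694:
  k1 = f(0.480000, 2.173694) = 0.895341
  k2 = f(0.720000, 2.388576) = 1.367945
  y ← 2.173694 + (0.24/2)·(0.895341 + 1.367945) = 2.445288
y(0.72) ≈ 2.4453

2.4453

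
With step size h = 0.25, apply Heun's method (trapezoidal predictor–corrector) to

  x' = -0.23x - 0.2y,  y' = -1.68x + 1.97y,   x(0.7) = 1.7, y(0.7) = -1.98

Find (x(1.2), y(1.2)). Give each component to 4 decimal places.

Heun on (x,y): k1 = f(s_n, state_n); k2 = f(s_n + h, state_n + h·k1); state_{n+1} = state_n + (h/2)·(k1 + k2).
0.700000: (1.700000, -1.980000)
  k1 = (0.005000, -6.756600)
  predictor → (1.701250, -3.669150)
  k2 = (0.342543, -10.086325)
  → (1.743443, -4.085366)
0.950000: (1.743443, -4.085366)
  k1 = (0.416081, -10.977154)
  predictor → (1.847463, -6.829654)
  k2 = (0.941014, -16.558157)
  → (1.913080, -7.527280)
(x(1.2), y(1.2)) ≈ (1.9131, -7.5273)

1.9131, -7.5273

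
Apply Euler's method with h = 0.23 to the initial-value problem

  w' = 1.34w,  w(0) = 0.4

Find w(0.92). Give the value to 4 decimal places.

1.1715

Euler: w_{n+1} = w_n + h·f(s_n, w_n).
s=0.000000, w=0.400000: f=0.536000 → w ← 0.400000 + 0.23·0.536000 = 0.523280
s=0.230000, w=0.523280: f=0.701195 → w ← 0.523280 + 0.23·0.701195 = 0.684555
s=0.460000, w=0.684555: f=0.917304 → w ← 0.684555 + 0.23·0.917304 = 0.895535
s=0.690000, w=0.895535: f=1.200017 → w ← 0.895535 + 0.23·1.200017 = 1.171539
w(0.92) ≈ 1.1715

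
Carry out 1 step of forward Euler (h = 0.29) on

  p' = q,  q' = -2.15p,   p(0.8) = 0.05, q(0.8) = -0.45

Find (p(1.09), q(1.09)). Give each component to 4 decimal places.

-0.0805, -0.4812

Euler on (p,q): p_{n+1} = p_n + h·p', q_{n+1} = q_n + h·q'.
0.800000: (0.050000, -0.450000); f=(-0.450000, -0.107500) → (-0.080500, -0.481175)
(p(1.09), q(1.09)) ≈ (-0.0805, -0.4812)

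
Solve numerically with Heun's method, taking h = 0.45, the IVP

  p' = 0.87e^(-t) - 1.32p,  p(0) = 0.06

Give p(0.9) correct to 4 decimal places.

Heun: k1 = f(t_n, p_n); k2 = f(t_n + h, p_n + h·k1); p_{n+1} = p_n + (h/2)·(k1 + k2).
t=0.000000, p=0.060000:
  k1 = f(0.000000, 0.060000) = 0.790800
  k2 = f(0.450000, 0.415860) = 0.005801
  p ← 0.060000 + (0.45/2)·(0.790800 + 0.005801) = 0.239235
t=0.450000, p=0.239235:
  k1 = f(0.450000, 0.239235) = 0.238946
  k2 = f(0.900000, 0.346761) = -0.104009
  p ← 0.239235 + (0.45/2)·(0.238946 + (-0.104009)) = 0.269596
p(0.9) ≈ 0.2696

0.2696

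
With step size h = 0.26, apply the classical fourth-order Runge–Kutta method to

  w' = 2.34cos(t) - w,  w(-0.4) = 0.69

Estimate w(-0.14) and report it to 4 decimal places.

RK4: k1 = f(t_n, w_n); k2 = f(t_n + h/2, w_n + (h/2)·k1); k3 = f(t_n + h/2, w_n + (h/2)·k2); k4 = f(t_n + h, w_n + h·k3); w_{n+1} = w_n + (h/6)·(k1 + 2k2 + 2k3 + k4).
t=-0.400000, w=0.690000:
  k1 = f(-0.400000, 0.690000) = 1.465283
  k2 = f(-0.270000, 0.880487) = 1.374737
  k3 = f(-0.270000, 0.868716) = 1.386508
  k4 = f(-0.140000, 1.050492) = 1.266613
  w ← 0.690000 + (0.26/6)·(k1 + 2k2 + 2k3 + k4) = 1.047690
w(-0.14) ≈ 1.0477

1.0477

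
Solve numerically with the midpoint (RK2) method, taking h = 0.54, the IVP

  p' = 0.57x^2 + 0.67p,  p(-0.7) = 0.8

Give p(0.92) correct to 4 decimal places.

2.6428

Midpoint: k1 = f(x_n, p_n); k2 = f(x_n + h/2, p_n + (h/2)·k1); p_{n+1} = p_n + h·k2.
x=-0.700000, p=0.800000:
  k1 = f(-0.700000, 0.800000) = 0.815300
  k2 = f(-0.430000, 1.020131) = 0.788881
  p ← 0.800000 + 0.54·0.788881 = 1.225996
x=-0.160000, p=1.225996:
  k1 = f(-0.160000, 1.225996) = 0.836009
  k2 = f(0.110000, 1.451718) = 0.979548
  p ← 1.225996 + 0.54·0.979548 = 1.754952
x=0.380000, p=1.754952:
  k1 = f(0.380000, 1.754952) = 1.258126
  k2 = f(0.650000, 2.094645) = 1.644237
  p ← 1.754952 + 0.54·1.644237 = 2.642840
p(0.92) ≈ 2.6428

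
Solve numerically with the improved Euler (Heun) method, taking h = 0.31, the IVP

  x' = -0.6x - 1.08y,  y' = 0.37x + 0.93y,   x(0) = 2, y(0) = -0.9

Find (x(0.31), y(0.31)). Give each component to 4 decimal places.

Heun on (x,y): k1 = f(t_n, state_n); k2 = f(t_n + h, state_n + h·k1); state_{n+1} = state_n + (h/2)·(k1 + k2).
0.000000: (2.000000, -0.900000)
  k1 = (-0.228000, -0.097000)
  predictor → (1.929320, -0.930070)
  k2 = (-0.153116, -0.151117)
  → (1.940927, -0.938458)
(x(0.31), y(0.31)) ≈ (1.9409, -0.9385)

1.9409, -0.9385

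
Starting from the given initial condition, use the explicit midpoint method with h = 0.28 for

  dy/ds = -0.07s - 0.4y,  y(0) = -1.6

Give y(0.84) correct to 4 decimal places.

-1.1667

Midpoint: k1 = f(s_n, y_n); k2 = f(s_n + h/2, y_n + (h/2)·k1); y_{n+1} = y_n + h·k2.
s=0.000000, y=-1.600000:
  k1 = f(0.000000, -1.600000) = 0.640000
  k2 = f(0.140000, -1.510400) = 0.594360
  y ← -1.600000 + 0.28·0.594360 = -1.433579
s=0.280000, y=-1.433579:
  k1 = f(0.280000, -1.433579) = 0.553832
  k2 = f(0.420000, -1.356043) = 0.513017
  y ← -1.433579 + 0.28·0.513017 = -1.289934
s=0.560000, y=-1.289934:
  k1 = f(0.560000, -1.289934) = 0.476774
  k2 = f(0.700000, -1.223186) = 0.440274
  y ← -1.289934 + 0.28·0.440274 = -1.166658
y(0.84) ≈ -1.1667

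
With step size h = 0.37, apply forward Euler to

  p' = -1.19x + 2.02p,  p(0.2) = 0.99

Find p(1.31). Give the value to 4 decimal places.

Euler: p_{n+1} = p_n + h·f(x_n, p_n).
x=0.200000, p=0.990000: f=1.761800 → p ← 0.990000 + 0.37·1.761800 = 1.641866
x=0.570000, p=1.641866: f=2.638269 → p ← 1.641866 + 0.37·2.638269 = 2.618026
x=0.940000, p=2.618026: f=4.169812 → p ← 2.618026 + 0.37·4.169812 = 4.160856
p(1.31) ≈ 4.1609

4.1609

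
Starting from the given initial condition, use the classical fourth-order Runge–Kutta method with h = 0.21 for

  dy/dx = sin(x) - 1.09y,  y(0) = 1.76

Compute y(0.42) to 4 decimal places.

RK4: k1 = f(x_n, y_n); k2 = f(x_n + h/2, y_n + (h/2)·k1); k3 = f(x_n + h/2, y_n + (h/2)·k2); k4 = f(x_n + h, y_n + h·k3); y_{n+1} = y_n + (h/6)·(k1 + 2k2 + 2k3 + k4).
x=0.000000, y=1.760000:
  k1 = f(0.000000, 1.760000) = -1.918400
  k2 = f(0.105000, 1.558568) = -1.594032
  k3 = f(0.105000, 1.592627) = -1.631156
  k4 = f(0.210000, 1.417457) = -1.336569
  y ← 1.760000 + (0.21/6)·(k1 + 2k2 + 2k3 + k4) = 1.420313
x=0.210000, y=1.420313:
  k1 = f(0.210000, 1.420313) = -1.339681
  k2 = f(0.315000, 1.279646) = -1.084998
  k3 = f(0.315000, 1.306388) = -1.114147
  k4 = f(0.420000, 1.186342) = -0.885353
  y ← 1.420313 + (0.21/6)·(k1 + 2k2 + 2k3 + k4) = 1.188497
y(0.42) ≈ 1.1885

1.1885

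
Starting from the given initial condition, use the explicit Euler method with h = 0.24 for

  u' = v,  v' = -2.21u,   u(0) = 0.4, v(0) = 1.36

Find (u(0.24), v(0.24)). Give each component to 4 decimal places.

0.7264, 1.1478

Euler on (u,v): u_{n+1} = u_n + h·u', v_{n+1} = v_n + h·v'.
0.000000: (0.400000, 1.360000); f=(1.360000, -0.884000) → (0.726400, 1.147840)
(u(0.24), v(0.24)) ≈ (0.7264, 1.1478)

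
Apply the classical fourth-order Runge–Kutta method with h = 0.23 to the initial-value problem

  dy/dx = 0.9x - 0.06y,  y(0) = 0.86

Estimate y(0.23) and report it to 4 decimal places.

RK4: k1 = f(x_n, y_n); k2 = f(x_n + h/2, y_n + (h/2)·k1); k3 = f(x_n + h/2, y_n + (h/2)·k2); k4 = f(x_n + h, y_n + h·k3); y_{n+1} = y_n + (h/6)·(k1 + 2k2 + 2k3 + k4).
x=0.000000, y=0.860000:
  k1 = f(0.000000, 0.860000) = -0.051600
  k2 = f(0.115000, 0.854066) = 0.052256
  k3 = f(0.115000, 0.866009) = 0.051539
  k4 = f(0.230000, 0.871854) = 0.154689
  y ← 0.860000 + (0.23/6)·(k1 + 2k2 + 2k3 + k4) = 0.871909
y(0.23) ≈ 0.8719

0.8719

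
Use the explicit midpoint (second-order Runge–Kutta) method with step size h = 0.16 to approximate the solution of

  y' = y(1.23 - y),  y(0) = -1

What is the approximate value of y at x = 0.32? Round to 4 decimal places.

-2.3009

Midpoint: k1 = f(x_n, y_n); k2 = f(x_n + h/2, y_n + (h/2)·k1); y_{n+1} = y_n + h·k2.
x=0.000000, y=-1.000000:
  k1 = f(0.000000, -1.000000) = -2.230000
  k2 = f(0.080000, -1.178400) = -2.838059
  y ← -1.000000 + 0.16·(-2.838059) = -1.454089
x=0.160000, y=-1.454089:
  k1 = f(0.160000, -1.454089) = -3.902906
  k2 = f(0.240000, -1.766322) = -5.292469
  y ← -1.454089 + 0.16·(-5.292469) = -2.300884
y(0.32) ≈ -2.3009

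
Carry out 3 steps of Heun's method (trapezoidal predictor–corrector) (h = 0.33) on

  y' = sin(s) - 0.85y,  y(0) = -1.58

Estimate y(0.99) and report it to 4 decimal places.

-0.3429

Heun: k1 = f(s_n, y_n); k2 = f(s_n + h, y_n + h·k1); y_{n+1} = y_n + (h/2)·(k1 + k2).
s=0.000000, y=-1.580000:
  k1 = f(0.000000, -1.580000) = 1.343000
  k2 = f(0.330000, -1.136810) = 1.290332
  y ← -1.580000 + (0.33/2)·(1.343000 + 1.290332) = -1.145500
s=0.330000, y=-1.145500:
  k1 = f(0.330000, -1.145500) = 1.297718
  k2 = f(0.660000, -0.717253) = 1.222782
  y ← -1.145500 + (0.33/2)·(1.297718 + 1.222782) = -0.729618
s=0.660000, y=-0.729618:
  k1 = f(0.660000, -0.729618) = 1.233292
  k2 = f(0.990000, -0.322631) = 1.110263
  y ← -0.729618 + (0.33/2)·(1.233292 + 1.110263) = -0.342931
y(0.99) ≈ -0.3429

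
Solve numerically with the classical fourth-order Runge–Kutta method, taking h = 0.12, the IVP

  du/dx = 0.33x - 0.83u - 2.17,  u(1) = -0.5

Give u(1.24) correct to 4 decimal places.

-0.8012

RK4: k1 = f(x_n, u_n); k2 = f(x_n + h/2, u_n + (h/2)·k1); k3 = f(x_n + h/2, u_n + (h/2)·k2); k4 = f(x_n + h, u_n + h·k3); u_{n+1} = u_n + (h/6)·(k1 + 2k2 + 2k3 + k4).
x=1.000000, u=-0.500000:
  k1 = f(1.000000, -0.500000) = -1.425000
  k2 = f(1.060000, -0.585500) = -1.334235
  k3 = f(1.060000, -0.580054) = -1.338755
  k4 = f(1.120000, -0.660651) = -1.252060
  u ← -0.500000 + (0.12/6)·(k1 + 2k2 + 2k3 + k4) = -0.660461
x=1.120000, u=-0.660461:
  k1 = f(1.120000, -0.660461) = -1.252218
  k2 = f(1.180000, -0.735594) = -1.170057
  k3 = f(1.180000, -0.730664) = -1.174149
  k4 = f(1.240000, -0.801359) = -1.095672
  u ← -0.660461 + (0.12/6)·(k1 + 2k2 + 2k3 + k4) = -0.801187
u(1.24) ≈ -0.8012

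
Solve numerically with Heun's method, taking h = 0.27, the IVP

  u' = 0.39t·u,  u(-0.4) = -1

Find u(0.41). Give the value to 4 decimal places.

Heun: k1 = f(t_n, u_n); k2 = f(t_n + h, u_n + h·k1); u_{n+1} = u_n + (h/2)·(k1 + k2).
t=-0.400000, u=-1.000000:
  k1 = f(-0.400000, -1.000000) = 0.156000
  k2 = f(-0.130000, -0.957880) = 0.048565
  u ← -1.000000 + (0.27/2)·(0.156000 + 0.048565) = -0.972384
t=-0.130000, u=-0.972384:
  k1 = f(-0.130000, -0.972384) = 0.049300
  k2 = f(0.140000, -0.959073) = -0.052365
  u ← -0.972384 + (0.27/2)·(0.049300 + (-0.052365)) = -0.972798
t=0.140000, u=-0.972798:
  k1 = f(0.140000, -0.972798) = -0.053115
  k2 = f(0.410000, -0.987139) = -0.157843
  u ← -0.972798 + (0.27/2)·(-0.053115 + (-0.157843)) = -1.001277
u(0.41) ≈ -1.0013

-1.0013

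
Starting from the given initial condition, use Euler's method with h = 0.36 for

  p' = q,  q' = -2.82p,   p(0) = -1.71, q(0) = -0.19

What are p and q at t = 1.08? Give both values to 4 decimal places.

Euler on (p,q): p_{n+1} = p_n + h·p', q_{n+1} = q_n + h·q'.
0.000000: (-1.710000, -0.190000); f=(-0.190000, 4.822200) → (-1.778400, 1.545992)
0.360000: (-1.778400, 1.545992); f=(1.545992, 5.015088) → (-1.221843, 3.351424)
0.720000: (-1.221843, 3.351424); f=(3.351424, 3.445597) → (-0.015330, 4.591839)
(p(1.08), q(1.08)) ≈ (-0.0153, 4.5918)

-0.0153, 4.5918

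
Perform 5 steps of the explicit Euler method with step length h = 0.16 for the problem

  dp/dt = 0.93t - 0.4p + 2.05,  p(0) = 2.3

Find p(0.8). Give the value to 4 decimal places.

Euler: p_{n+1} = p_n + h·f(t_n, p_n).
t=0.000000, p=2.300000: f=1.130000 → p ← 2.300000 + 0.16·1.130000 = 2.480800
t=0.160000, p=2.480800: f=1.206480 → p ← 2.480800 + 0.16·1.206480 = 2.673837
t=0.320000, p=2.673837: f=1.278065 → p ← 2.673837 + 0.16·1.278065 = 2.878327
t=0.480000, p=2.878327: f=1.345069 → p ← 2.878327 + 0.16·1.345069 = 3.093538
t=0.640000, p=3.093538: f=1.407785 → p ← 3.093538 + 0.16·1.407785 = 3.318784
p(0.8) ≈ 3.3188

3.3188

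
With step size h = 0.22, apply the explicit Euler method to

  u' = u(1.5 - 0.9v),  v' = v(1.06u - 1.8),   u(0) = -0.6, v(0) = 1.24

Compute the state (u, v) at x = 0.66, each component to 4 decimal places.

Euler on (u,v): u_{n+1} = u_n + h·u', v_{n+1} = v_n + h·v'.
0.000000: (-0.600000, 1.240000); f=(-0.230400, -3.020640) → (-0.650688, 0.575459)
0.220000: (-0.650688, 0.575459); f=(-0.639032, -1.432738) → (-0.791275, 0.260257)
0.440000: (-0.791275, 0.260257); f=(-1.001571, -0.686753) → (-1.011621, 0.109171)
(u(0.66), v(0.66)) ≈ (-1.0116, 0.1092)

-1.0116, 0.1092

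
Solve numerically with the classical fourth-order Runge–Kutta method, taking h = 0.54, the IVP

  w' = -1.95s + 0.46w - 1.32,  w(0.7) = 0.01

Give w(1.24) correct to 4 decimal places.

-1.9423

RK4: k1 = f(s_n, w_n); k2 = f(s_n + h/2, w_n + (h/2)·k1); k3 = f(s_n + h/2, w_n + (h/2)·k2); k4 = f(s_n + h, w_n + h·k3); w_{n+1} = w_n + (h/6)·(k1 + 2k2 + 2k3 + k4).
s=0.700000, w=0.010000:
  k1 = f(0.700000, 0.010000) = -2.680400
  k2 = f(0.970000, -0.713708) = -3.539806
  k3 = f(0.970000, -0.945748) = -3.646544
  k4 = f(1.240000, -1.959134) = -4.639201
  w ← 0.010000 + (0.54/6)·(k1 + 2k2 + 2k3 + k4) = -1.942307
w(1.24) ≈ -1.9423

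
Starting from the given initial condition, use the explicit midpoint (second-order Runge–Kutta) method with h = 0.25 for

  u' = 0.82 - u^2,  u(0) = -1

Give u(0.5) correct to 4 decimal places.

Midpoint: k1 = f(s_n, u_n); k2 = f(s_n + h/2, u_n + (h/2)·k1); u_{n+1} = u_n + h·k2.
s=0.000000, u=-1.000000:
  k1 = f(0.000000, -1.000000) = -0.180000
  k2 = f(0.125000, -1.022500) = -0.225506
  u ← -1.000000 + 0.25·(-0.225506) = -1.056377
s=0.250000, u=-1.056377:
  k1 = f(0.250000, -1.056377) = -0.295931
  k2 = f(0.375000, -1.093368) = -0.375454
  u ← -1.056377 + 0.25·(-0.375454) = -1.150240
u(0.5) ≈ -1.1502

-1.1502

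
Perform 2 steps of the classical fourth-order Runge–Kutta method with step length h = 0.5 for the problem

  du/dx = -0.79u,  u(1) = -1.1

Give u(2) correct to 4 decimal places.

RK4: k1 = f(x_n, u_n); k2 = f(x_n + h/2, u_n + (h/2)·k1); k3 = f(x_n + h/2, u_n + (h/2)·k2); k4 = f(x_n + h, u_n + h·k3); u_{n+1} = u_n + (h/6)·(k1 + 2k2 + 2k3 + k4).
x=1.000000, u=-1.100000:
  k1 = f(1.000000, -1.100000) = 0.869000
  k2 = f(1.250000, -0.882750) = 0.697373
  k3 = f(1.250000, -0.925657) = 0.731269
  k4 = f(1.500000, -0.734366) = 0.580149
  u ← -1.100000 + (0.5/6)·(k1 + 2k2 + 2k3 + k4) = -0.741131
x=1.500000, u=-0.741131:
  k1 = f(1.500000, -0.741131) = 0.585493
  k2 = f(1.750000, -0.594757) = 0.469858
  k3 = f(1.750000, -0.623666) = 0.492696
  k4 = f(2.000000, -0.494783) = 0.390878
  u ← -0.741131 + (0.5/6)·(k1 + 2k2 + 2k3 + k4) = -0.499341
u(2) ≈ -0.4993

-0.4993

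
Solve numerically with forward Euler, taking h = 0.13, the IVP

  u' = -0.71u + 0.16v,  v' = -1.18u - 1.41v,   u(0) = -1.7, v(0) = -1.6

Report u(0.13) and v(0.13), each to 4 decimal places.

-1.5764, -1.0459

Euler on (u,v): u_{n+1} = u_n + h·u', v_{n+1} = v_n + h·v'.
0.000000: (-1.700000, -1.600000); f=(0.951000, 4.262000) → (-1.576370, -1.045940)
(u(0.13), v(0.13)) ≈ (-1.5764, -1.0459)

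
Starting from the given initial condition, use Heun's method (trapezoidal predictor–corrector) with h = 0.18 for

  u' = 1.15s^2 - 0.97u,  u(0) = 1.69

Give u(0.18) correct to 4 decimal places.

1.4240

Heun: k1 = f(s_n, u_n); k2 = f(s_n + h, u_n + h·k1); u_{n+1} = u_n + (h/2)·(k1 + k2).
s=0.000000, u=1.690000:
  k1 = f(0.000000, 1.690000) = -1.639300
  k2 = f(0.180000, 1.394926) = -1.315818
  u ← 1.690000 + (0.18/2)·(-1.639300 + (-1.315818)) = 1.424039
u(0.18) ≈ 1.4240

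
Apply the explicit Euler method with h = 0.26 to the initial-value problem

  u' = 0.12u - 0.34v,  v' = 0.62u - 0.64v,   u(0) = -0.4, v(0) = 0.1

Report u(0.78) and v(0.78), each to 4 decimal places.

Euler on (u,v): u_{n+1} = u_n + h·u', v_{n+1} = v_n + h·v'.
0.000000: (-0.400000, 0.100000); f=(-0.082000, -0.312000) → (-0.421320, 0.018880)
0.260000: (-0.421320, 0.018880); f=(-0.056978, -0.273302) → (-0.436134, -0.052178)
0.520000: (-0.436134, -0.052178); f=(-0.034595, -0.237009) → (-0.445129, -0.113801)
(u(0.78), v(0.78)) ≈ (-0.4451, -0.1138)

-0.4451, -0.1138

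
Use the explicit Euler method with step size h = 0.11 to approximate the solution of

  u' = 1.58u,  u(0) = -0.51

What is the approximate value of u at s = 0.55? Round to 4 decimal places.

-1.1364

Euler: u_{n+1} = u_n + h·f(s_n, u_n).
s=0.000000, u=-0.510000: f=-0.805800 → u ← -0.510000 + 0.11·(-0.805800) = -0.598638
s=0.110000, u=-0.598638: f=-0.945848 → u ← -0.598638 + 0.11·(-0.945848) = -0.702681
s=0.220000, u=-0.702681: f=-1.110236 → u ← -0.702681 + 0.11·(-1.110236) = -0.824807
s=0.330000, u=-0.824807: f=-1.303196 → u ← -0.824807 + 0.11·(-1.303196) = -0.968159
s=0.440000, u=-0.968159: f=-1.529691 → u ← -0.968159 + 0.11·(-1.529691) = -1.136425
u(0.55) ≈ -1.1364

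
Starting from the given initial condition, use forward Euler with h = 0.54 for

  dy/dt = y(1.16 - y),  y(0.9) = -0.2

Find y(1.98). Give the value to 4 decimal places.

-0.6291

Euler: y_{n+1} = y_n + h·f(t_n, y_n).
t=0.900000, y=-0.200000: f=-0.272000 → y ← -0.200000 + 0.54·(-0.272000) = -0.346880
t=1.440000, y=-0.346880: f=-0.522707 → y ← -0.346880 + 0.54·(-0.522707) = -0.629142
y(1.98) ≈ -0.6291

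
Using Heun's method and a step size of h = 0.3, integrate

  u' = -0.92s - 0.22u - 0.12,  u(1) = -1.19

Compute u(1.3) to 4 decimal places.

-1.4572

Heun: k1 = f(s_n, u_n); k2 = f(s_n + h, u_n + h·k1); u_{n+1} = u_n + (h/2)·(k1 + k2).
s=1.000000, u=-1.190000:
  k1 = f(1.000000, -1.190000) = -0.778200
  k2 = f(1.300000, -1.423460) = -1.002839
  u ← -1.190000 + (0.3/2)·(-0.778200 + (-1.002839)) = -1.457156
u(1.3) ≈ -1.4572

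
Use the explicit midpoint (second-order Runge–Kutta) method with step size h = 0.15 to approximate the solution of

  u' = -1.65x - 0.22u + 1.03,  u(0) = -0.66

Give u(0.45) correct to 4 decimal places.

-0.3188

Midpoint: k1 = f(x_n, u_n); k2 = f(x_n + h/2, u_n + (h/2)·k1); u_{n+1} = u_n + h·k2.
x=0.000000, u=-0.660000:
  k1 = f(0.000000, -0.660000) = 1.175200
  k2 = f(0.075000, -0.571860) = 1.032059
  u ← -0.660000 + 0.15·1.032059 = -0.505191
x=0.150000, u=-0.505191:
  k1 = f(0.150000, -0.505191) = 0.893642
  k2 = f(0.225000, -0.438168) = 0.755147
  u ← -0.505191 + 0.15·0.755147 = -0.391919
x=0.300000, u=-0.391919:
  k1 = f(0.300000, -0.391919) = 0.621222
  k2 = f(0.375000, -0.345327) = 0.487222
  u ← -0.391919 + 0.15·0.487222 = -0.318836
u(0.45) ≈ -0.3188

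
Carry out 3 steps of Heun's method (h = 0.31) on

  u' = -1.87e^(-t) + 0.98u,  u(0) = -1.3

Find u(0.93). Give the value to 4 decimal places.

-5.1765

Heun: k1 = f(t_n, u_n); k2 = f(t_n + h, u_n + h·k1); u_{n+1} = u_n + (h/2)·(k1 + k2).
t=0.000000, u=-1.300000:
  k1 = f(0.000000, -1.300000) = -3.144000
  k2 = f(0.310000, -2.274640) = -3.600693
  u ← -1.300000 + (0.31/2)·(-3.144000 + (-3.600693)) = -2.345427
t=0.310000, u=-2.345427:
  k1 = f(0.310000, -2.345427) = -3.670065
  k2 = f(0.620000, -3.483147) = -4.419441
  u ← -2.345427 + (0.31/2)·(-3.670065 + (-4.419441)) = -3.599301
t=0.620000, u=-3.599301:
  k1 = f(0.620000, -3.599301) = -4.533271
  k2 = f(0.930000, -5.004615) = -5.642338
  u ← -3.599301 + (0.31/2)·(-4.533271 + (-5.642338)) = -5.176520
u(0.93) ≈ -5.1765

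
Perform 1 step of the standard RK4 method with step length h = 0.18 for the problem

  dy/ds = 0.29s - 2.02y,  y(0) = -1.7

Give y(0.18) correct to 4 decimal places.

-1.1777

RK4: k1 = f(s_n, y_n); k2 = f(s_n + h/2, y_n + (h/2)·k1); k3 = f(s_n + h/2, y_n + (h/2)·k2); k4 = f(s_n + h, y_n + h·k3); y_{n+1} = y_n + (h/6)·(k1 + 2k2 + 2k3 + k4).
s=0.000000, y=-1.700000:
  k1 = f(0.000000, -1.700000) = 3.434000
  k2 = f(0.090000, -1.390940) = 2.835799
  k3 = f(0.090000, -1.444778) = 2.944552
  k4 = f(0.180000, -1.169981) = 2.415561
  y ← -1.700000 + (0.18/6)·(k1 + 2k2 + 2k3 + k4) = -1.177692
y(0.18) ≈ -1.1777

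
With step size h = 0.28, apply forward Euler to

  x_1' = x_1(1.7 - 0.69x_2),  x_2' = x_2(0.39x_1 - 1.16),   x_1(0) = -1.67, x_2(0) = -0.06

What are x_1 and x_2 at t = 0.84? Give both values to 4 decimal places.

-5.4416, -0.0033

Euler on (x_1,x_2): x_1_{n+1} = x_1_n + h·x_1', x_2_{n+1} = x_2_n + h·x_2'.
0.000000: (-1.670000, -0.060000); f=(-2.908138, 0.108678) → (-2.484279, -0.029570)
0.280000: (-2.484279, -0.029570); f=(-4.273961, 0.062951) → (-3.680988, -0.011944)
0.560000: (-3.680988, -0.011944); f=(-6.288015, 0.031001) → (-5.441632, -0.003264)
(x_1(0.84), x_2(0.84)) ≈ (-5.4416, -0.0033)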